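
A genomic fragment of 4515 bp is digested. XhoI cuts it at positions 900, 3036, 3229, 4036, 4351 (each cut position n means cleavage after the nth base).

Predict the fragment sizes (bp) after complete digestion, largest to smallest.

2136, 900, 807, 315, 193, 164 bp

Linear molecule, 5 cuts → 6 fragments:
  900 − 0 = 900 bp
  3036 − 900 = 2136 bp
  3229 − 3036 = 193 bp
  4036 − 3229 = 807 bp
  4351 − 4036 = 315 bp
  4515 − 4351 = 164 bp
Sorted largest to smallest: 2136, 900, 807, 315, 193, 164 bp.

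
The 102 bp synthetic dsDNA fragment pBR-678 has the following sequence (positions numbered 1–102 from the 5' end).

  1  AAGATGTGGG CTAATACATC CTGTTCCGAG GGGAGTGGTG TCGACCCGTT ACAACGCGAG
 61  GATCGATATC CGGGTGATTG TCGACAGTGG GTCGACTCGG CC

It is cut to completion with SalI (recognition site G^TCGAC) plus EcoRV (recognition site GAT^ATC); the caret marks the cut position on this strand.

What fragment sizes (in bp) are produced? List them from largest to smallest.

40, 27, 13, 11, 11 bp

SalI sites (GTCGAC) start at positions 40, 80, 91.
SalI cuts after the first base of each site, so after positions 40, 80, 91.
The EcoRV site (GATATC) starts at position 65.
EcoRV cuts after base 3 of each site, so after position 67.
Combined cut positions: 40, 67, 80, 91.
Linear molecule, 4 cuts → 5 fragments:
  1–40 → 40 bp
  41–67 → 27 bp
  68–80 → 13 bp
  81–91 → 11 bp
  92–102 → 11 bp
Sorted largest to smallest: 40, 27, 13, 11, 11 bp.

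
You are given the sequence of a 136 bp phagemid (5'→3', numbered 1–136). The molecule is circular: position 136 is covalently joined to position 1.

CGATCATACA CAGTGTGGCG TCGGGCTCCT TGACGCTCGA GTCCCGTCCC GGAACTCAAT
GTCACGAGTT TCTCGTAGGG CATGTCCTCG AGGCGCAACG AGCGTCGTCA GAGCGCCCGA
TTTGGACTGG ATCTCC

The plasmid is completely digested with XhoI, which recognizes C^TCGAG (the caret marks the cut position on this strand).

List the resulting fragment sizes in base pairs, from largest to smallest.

XhoI sites (CTCGAG) start at positions 36, 87.
XhoI cuts after the first base of each site, so after positions 36, 87.
Circular molecule, 2 cuts → 2 fragments:
  37–87 → 51 bp
  88–136 then 1–36 → 49 + 36 = 85 bp
Sorted largest to smallest: 85, 51 bp.

85, 51 bp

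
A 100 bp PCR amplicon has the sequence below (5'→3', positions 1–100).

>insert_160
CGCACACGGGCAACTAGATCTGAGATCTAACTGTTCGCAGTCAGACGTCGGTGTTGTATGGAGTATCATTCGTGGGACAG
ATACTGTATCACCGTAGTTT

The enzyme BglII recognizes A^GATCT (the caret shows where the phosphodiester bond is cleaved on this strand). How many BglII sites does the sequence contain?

AGATCT occurs starting at positions 16, 23.
BglII cuts at 2 sites.

2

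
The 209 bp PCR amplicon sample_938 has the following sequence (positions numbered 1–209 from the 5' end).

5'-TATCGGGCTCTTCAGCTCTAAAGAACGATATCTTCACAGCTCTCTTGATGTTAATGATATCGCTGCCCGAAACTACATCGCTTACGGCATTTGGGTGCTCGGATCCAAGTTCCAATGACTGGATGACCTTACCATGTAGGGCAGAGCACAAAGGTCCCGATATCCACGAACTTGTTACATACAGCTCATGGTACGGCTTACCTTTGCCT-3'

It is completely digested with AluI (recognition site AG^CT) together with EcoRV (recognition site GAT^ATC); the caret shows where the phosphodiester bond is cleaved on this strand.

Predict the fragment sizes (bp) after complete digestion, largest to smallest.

AluI sites (AGCT) start at positions 14, 38, 183.
AluI cuts after base 2 of each site, so after positions 15, 39, 184.
EcoRV sites (GATATC) start at positions 27, 56, 159.
EcoRV cuts after base 3 of each site, so after positions 29, 58, 161.
Combined cut positions: 15, 29, 39, 58, 161, 184.
Linear molecule, 6 cuts → 7 fragments:
  1–15 → 15 bp
  16–29 → 14 bp
  30–39 → 10 bp
  40–58 → 19 bp
  59–161 → 103 bp
  162–184 → 23 bp
  185–209 → 25 bp
Sorted largest to smallest: 103, 25, 23, 19, 15, 14, 10 bp.

103, 25, 23, 19, 15, 14, 10 bp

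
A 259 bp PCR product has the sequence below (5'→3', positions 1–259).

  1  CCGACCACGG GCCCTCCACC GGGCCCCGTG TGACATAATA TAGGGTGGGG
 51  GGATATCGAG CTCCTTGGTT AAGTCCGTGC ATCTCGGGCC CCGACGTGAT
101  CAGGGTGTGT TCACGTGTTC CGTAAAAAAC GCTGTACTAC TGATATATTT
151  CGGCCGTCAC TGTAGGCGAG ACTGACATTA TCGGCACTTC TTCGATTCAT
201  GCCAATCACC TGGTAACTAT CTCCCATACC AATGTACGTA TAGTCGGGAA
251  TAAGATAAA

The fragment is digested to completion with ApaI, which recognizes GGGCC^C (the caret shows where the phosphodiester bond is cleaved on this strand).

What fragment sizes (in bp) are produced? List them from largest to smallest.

ApaI sites (GGGCCC) start at positions 9, 21, 86.
ApaI cuts after base 5 of each site (before the last base), so after positions 13, 25, 90.
Linear molecule, 3 cuts → 4 fragments:
  1–13 → 13 bp
  14–25 → 12 bp
  26–90 → 65 bp
  91–259 → 169 bp
Sorted largest to smallest: 169, 65, 13, 12 bp.

169, 65, 13, 12 bp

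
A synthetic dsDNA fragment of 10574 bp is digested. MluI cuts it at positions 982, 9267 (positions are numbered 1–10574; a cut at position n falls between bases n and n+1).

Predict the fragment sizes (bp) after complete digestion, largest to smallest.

Linear molecule, 2 cuts → 3 fragments:
  982 − 0 = 982 bp
  9267 − 982 = 8285 bp
  10574 − 9267 = 1307 bp
Sorted largest to smallest: 8285, 1307, 982 bp.

8285, 1307, 982 bp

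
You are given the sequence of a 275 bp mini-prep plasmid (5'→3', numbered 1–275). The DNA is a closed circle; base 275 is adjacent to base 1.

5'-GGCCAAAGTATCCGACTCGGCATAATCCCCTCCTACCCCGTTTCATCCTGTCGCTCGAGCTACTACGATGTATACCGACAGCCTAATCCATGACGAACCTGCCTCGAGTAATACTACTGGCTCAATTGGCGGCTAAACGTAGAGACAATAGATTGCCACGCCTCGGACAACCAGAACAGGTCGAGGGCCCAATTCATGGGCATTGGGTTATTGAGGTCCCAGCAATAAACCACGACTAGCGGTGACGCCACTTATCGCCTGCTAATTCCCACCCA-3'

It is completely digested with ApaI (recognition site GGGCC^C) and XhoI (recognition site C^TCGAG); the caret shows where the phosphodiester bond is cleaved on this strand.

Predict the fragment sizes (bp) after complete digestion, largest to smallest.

140, 86, 49 bp

The ApaI site (GGGCCC) starts at position 185.
ApaI cuts after base 5 of each site (before the last base), so after position 189.
XhoI sites (CTCGAG) start at positions 54, 103.
XhoI cuts after the first base of each site, so after positions 54, 103.
Combined cut positions: 54, 103, 189.
Circular molecule, 3 cuts → 3 fragments:
  55–103 → 49 bp
  104–189 → 86 bp
  190–275 then 1–54 → 86 + 54 = 140 bp
Sorted largest to smallest: 140, 86, 49 bp.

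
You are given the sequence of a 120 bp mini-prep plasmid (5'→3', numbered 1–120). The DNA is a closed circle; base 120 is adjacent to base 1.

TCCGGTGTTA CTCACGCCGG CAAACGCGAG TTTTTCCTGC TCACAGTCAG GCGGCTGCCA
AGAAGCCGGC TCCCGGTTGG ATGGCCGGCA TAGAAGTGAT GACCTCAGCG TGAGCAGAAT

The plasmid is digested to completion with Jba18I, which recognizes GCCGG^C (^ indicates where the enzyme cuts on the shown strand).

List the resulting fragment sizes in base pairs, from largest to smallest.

52, 49, 19 bp

Jba18I sites (GCCGGC) start at positions 16, 65, 84.
Jba18I cuts after base 5 of each site (before the last base), so after positions 20, 69, 88.
Circular molecule, 3 cuts → 3 fragments:
  21–69 → 49 bp
  70–88 → 19 bp
  89–120 then 1–20 → 32 + 20 = 52 bp
Sorted largest to smallest: 52, 49, 19 bp.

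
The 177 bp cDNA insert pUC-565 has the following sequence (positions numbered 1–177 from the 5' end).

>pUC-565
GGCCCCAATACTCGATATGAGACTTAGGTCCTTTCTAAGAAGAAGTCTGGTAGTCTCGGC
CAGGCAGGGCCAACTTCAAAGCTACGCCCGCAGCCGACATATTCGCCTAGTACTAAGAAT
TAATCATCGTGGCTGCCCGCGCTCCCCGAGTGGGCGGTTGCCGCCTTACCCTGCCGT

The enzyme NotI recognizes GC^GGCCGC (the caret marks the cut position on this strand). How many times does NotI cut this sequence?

No occurrence of GCGGCCGC is present in the sequence.
NotI does not cut: 0 sites.

0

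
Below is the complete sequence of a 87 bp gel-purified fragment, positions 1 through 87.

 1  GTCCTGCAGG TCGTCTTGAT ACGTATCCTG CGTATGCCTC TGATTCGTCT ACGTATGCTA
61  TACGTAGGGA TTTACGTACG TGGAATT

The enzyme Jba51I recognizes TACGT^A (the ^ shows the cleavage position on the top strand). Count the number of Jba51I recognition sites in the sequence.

4

TACGTA occurs starting at positions 20, 50, 61, 73.
Jba51I cuts at 4 sites.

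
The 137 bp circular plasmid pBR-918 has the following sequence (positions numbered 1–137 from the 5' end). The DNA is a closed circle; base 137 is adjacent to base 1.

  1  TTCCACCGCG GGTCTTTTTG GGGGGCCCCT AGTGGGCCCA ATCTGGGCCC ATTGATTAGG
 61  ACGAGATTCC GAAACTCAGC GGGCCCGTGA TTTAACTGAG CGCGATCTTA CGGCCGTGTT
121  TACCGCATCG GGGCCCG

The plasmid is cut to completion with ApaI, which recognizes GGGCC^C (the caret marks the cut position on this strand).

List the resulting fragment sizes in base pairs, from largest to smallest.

ApaI sites (GGGCCC) start at positions 23, 34, 45, 81, 131.
ApaI cuts after base 5 of each site (before the last base), so after positions 27, 38, 49, 85, 135.
Circular molecule, 5 cuts → 5 fragments:
  28–38 → 11 bp
  39–49 → 11 bp
  50–85 → 36 bp
  86–135 → 50 bp
  136–137 then 1–27 → 2 + 27 = 29 bp
Sorted largest to smallest: 50, 36, 29, 11, 11 bp.

50, 36, 29, 11, 11 bp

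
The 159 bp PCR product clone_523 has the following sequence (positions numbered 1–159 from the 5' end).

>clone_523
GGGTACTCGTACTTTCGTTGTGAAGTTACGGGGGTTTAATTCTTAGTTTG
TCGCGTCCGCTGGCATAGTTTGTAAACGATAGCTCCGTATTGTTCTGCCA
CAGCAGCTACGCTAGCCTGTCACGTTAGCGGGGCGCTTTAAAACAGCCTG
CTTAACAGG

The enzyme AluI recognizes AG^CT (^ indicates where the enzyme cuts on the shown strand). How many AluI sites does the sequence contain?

AGCT occurs starting at positions 81, 105.
AluI cuts at 2 sites.

2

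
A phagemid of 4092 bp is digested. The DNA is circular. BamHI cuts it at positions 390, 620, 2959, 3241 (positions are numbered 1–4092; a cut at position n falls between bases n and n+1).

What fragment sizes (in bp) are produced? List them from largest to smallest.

Circular molecule, 4 cuts → 4 fragments:
  620 − 390 = 230 bp
  2959 − 620 = 2339 bp
  3241 − 2959 = 282 bp
  wrap: 4092 − 3241 + 390 = 1241 bp
Sorted largest to smallest: 2339, 1241, 282, 230 bp.

2339, 1241, 282, 230 bp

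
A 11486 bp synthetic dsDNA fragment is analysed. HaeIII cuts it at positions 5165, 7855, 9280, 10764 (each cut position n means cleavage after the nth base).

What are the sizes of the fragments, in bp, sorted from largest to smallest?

5165, 2690, 1484, 1425, 722 bp

Linear molecule, 4 cuts → 5 fragments:
  5165 − 0 = 5165 bp
  7855 − 5165 = 2690 bp
  9280 − 7855 = 1425 bp
  10764 − 9280 = 1484 bp
  11486 − 10764 = 722 bp
Sorted largest to smallest: 5165, 2690, 1484, 1425, 722 bp.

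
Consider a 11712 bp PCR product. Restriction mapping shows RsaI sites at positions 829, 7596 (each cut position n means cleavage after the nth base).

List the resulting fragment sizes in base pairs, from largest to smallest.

Linear molecule, 2 cuts → 3 fragments:
  829 − 0 = 829 bp
  7596 − 829 = 6767 bp
  11712 − 7596 = 4116 bp
Sorted largest to smallest: 6767, 4116, 829 bp.

6767, 4116, 829 bp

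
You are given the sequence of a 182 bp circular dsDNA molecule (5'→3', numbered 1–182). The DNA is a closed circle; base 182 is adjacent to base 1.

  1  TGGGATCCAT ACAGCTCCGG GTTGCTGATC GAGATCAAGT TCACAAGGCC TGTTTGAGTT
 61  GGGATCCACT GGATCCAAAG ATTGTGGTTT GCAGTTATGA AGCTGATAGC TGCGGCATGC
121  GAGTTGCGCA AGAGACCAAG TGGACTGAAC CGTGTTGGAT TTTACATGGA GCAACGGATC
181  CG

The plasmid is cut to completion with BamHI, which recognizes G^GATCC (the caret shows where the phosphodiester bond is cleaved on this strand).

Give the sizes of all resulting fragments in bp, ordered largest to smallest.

BamHI sites (GGATCC) start at positions 3, 62, 71, 176.
BamHI cuts after the first base of each site, so after positions 3, 62, 71, 176.
Circular molecule, 4 cuts → 4 fragments:
  4–62 → 59 bp
  63–71 → 9 bp
  72–176 → 105 bp
  177–182 then 1–3 → 6 + 3 = 9 bp
Sorted largest to smallest: 105, 59, 9, 9 bp.

105, 59, 9, 9 bp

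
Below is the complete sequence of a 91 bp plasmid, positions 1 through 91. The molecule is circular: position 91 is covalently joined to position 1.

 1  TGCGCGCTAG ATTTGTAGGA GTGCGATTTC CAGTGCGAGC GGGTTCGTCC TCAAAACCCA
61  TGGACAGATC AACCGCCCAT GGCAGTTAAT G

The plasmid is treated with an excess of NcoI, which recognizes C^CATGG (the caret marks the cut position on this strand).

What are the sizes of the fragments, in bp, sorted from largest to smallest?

72, 19 bp

NcoI sites (CCATGG) start at positions 58, 77.
NcoI cuts after the first base of each site, so after positions 58, 77.
Circular molecule, 2 cuts → 2 fragments:
  59–77 → 19 bp
  78–91 then 1–58 → 14 + 58 = 72 bp
Sorted largest to smallest: 72, 19 bp.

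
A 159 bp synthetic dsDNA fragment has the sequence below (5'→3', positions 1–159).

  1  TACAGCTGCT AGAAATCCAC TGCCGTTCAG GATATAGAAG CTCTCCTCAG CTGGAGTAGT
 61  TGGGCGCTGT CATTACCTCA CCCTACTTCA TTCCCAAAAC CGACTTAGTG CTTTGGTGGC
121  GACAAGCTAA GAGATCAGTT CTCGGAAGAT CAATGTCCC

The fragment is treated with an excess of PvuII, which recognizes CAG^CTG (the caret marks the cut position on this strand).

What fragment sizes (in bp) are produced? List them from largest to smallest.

109, 45, 5 bp

PvuII sites (CAGCTG) start at positions 3, 48.
PvuII cuts after base 3 of each site, so after positions 5, 50.
Linear molecule, 2 cuts → 3 fragments:
  1–5 → 5 bp
  6–50 → 45 bp
  51–159 → 109 bp
Sorted largest to smallest: 109, 45, 5 bp.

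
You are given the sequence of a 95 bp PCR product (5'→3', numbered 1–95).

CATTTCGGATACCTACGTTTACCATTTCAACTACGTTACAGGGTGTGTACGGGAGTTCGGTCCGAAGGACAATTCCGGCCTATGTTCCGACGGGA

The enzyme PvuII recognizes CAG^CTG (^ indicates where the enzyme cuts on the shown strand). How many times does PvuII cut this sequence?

No occurrence of CAGCTG is present in the sequence.
PvuII does not cut: 0 sites.

0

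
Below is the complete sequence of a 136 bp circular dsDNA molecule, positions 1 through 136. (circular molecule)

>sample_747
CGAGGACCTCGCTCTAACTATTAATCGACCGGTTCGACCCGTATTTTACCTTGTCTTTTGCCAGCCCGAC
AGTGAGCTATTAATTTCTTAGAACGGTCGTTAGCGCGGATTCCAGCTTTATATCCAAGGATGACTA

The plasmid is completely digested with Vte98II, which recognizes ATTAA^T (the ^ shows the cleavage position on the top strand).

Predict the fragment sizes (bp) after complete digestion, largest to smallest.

77, 59 bp

Vte98II sites (ATTAAT) start at positions 20, 79.
Vte98II cuts after base 5 of each site (before the last base), so after positions 24, 83.
Circular molecule, 2 cuts → 2 fragments:
  25–83 → 59 bp
  84–136 then 1–24 → 53 + 24 = 77 bp
Sorted largest to smallest: 77, 59 bp.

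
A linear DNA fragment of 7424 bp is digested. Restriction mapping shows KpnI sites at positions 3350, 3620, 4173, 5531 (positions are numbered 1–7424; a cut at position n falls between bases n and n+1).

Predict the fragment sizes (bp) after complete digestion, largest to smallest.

3350, 1893, 1358, 553, 270 bp

Linear molecule, 4 cuts → 5 fragments:
  3350 − 0 = 3350 bp
  3620 − 3350 = 270 bp
  4173 − 3620 = 553 bp
  5531 − 4173 = 1358 bp
  7424 − 5531 = 1893 bp
Sorted largest to smallest: 3350, 1893, 1358, 553, 270 bp.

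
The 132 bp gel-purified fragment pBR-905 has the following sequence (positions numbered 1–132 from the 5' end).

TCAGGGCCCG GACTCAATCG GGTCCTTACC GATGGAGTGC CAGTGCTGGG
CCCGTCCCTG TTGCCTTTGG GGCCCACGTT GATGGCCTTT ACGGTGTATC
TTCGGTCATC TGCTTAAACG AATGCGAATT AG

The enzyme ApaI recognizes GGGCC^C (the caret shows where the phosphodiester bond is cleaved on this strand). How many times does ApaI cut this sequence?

GGGCCC occurs starting at positions 4, 48, 70.
ApaI cuts at 3 sites.

3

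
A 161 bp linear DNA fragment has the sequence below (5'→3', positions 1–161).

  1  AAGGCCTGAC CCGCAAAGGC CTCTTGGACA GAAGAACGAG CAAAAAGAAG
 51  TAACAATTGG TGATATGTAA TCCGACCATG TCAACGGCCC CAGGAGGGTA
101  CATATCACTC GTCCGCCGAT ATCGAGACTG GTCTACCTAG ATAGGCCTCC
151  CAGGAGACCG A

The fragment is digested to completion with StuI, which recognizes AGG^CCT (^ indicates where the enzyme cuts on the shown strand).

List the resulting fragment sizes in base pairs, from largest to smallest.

126, 16, 15, 4 bp

StuI sites (AGGCCT) start at positions 2, 17, 143.
StuI cuts after base 3 of each site, so after positions 4, 19, 145.
Linear molecule, 3 cuts → 4 fragments:
  1–4 → 4 bp
  5–19 → 15 bp
  20–145 → 126 bp
  146–161 → 16 bp
Sorted largest to smallest: 126, 16, 15, 4 bp.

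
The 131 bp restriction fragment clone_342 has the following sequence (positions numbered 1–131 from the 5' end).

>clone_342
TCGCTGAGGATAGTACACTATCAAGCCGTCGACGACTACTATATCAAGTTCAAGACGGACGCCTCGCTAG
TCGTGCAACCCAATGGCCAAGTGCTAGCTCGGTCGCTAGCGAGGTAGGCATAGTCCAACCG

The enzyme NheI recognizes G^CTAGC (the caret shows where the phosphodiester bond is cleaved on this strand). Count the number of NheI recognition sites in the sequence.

2

GCTAGC occurs starting at positions 93, 105.
NheI cuts at 2 sites.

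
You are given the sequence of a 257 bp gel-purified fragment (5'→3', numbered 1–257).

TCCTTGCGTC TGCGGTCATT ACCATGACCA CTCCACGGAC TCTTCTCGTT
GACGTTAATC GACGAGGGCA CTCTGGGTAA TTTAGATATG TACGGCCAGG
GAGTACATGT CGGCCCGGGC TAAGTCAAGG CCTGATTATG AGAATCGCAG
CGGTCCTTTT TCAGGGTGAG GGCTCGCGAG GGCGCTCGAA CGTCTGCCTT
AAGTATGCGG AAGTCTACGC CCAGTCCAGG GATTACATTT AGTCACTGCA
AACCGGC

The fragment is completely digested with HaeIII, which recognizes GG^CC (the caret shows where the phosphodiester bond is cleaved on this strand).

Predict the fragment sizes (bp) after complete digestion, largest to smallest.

127, 95, 18, 17 bp

HaeIII sites (GGCC) start at positions 94, 112, 129.
HaeIII cuts after base 2 of each site, so after positions 95, 113, 130.
Linear molecule, 3 cuts → 4 fragments:
  1–95 → 95 bp
  96–113 → 18 bp
  114–130 → 17 bp
  131–257 → 127 bp
Sorted largest to smallest: 127, 95, 18, 17 bp.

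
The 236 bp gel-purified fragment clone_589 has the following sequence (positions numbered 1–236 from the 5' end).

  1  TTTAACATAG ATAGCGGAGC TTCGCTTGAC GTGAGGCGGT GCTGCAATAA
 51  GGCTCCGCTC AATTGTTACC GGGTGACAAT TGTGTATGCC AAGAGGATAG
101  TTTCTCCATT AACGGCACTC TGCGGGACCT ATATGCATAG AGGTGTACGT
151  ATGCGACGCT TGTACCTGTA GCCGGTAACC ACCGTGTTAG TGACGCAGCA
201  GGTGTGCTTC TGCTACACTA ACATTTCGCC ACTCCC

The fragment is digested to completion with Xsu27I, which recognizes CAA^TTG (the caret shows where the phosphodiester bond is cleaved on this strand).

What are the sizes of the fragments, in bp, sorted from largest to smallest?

157, 62, 17 bp

Xsu27I sites (CAATTG) start at positions 60, 77.
Xsu27I cuts after base 3 of each site, so after positions 62, 79.
Linear molecule, 2 cuts → 3 fragments:
  1–62 → 62 bp
  63–79 → 17 bp
  80–236 → 157 bp
Sorted largest to smallest: 157, 62, 17 bp.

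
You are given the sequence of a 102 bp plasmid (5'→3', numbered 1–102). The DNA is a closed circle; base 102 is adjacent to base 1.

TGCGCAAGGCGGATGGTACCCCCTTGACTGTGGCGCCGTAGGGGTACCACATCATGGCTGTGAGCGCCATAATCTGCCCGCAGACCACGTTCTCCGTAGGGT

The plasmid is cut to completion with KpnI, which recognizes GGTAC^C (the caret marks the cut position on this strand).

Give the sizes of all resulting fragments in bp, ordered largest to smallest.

74, 28 bp

KpnI sites (GGTACC) start at positions 15, 43.
KpnI cuts after base 5 of each site (before the last base), so after positions 19, 47.
Circular molecule, 2 cuts → 2 fragments:
  20–47 → 28 bp
  48–102 then 1–19 → 55 + 19 = 74 bp
Sorted largest to smallest: 74, 28 bp.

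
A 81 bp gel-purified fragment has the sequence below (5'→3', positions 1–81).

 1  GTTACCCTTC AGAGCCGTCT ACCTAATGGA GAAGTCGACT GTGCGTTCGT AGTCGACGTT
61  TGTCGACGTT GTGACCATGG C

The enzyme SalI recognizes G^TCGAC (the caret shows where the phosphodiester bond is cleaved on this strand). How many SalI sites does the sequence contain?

GTCGAC occurs starting at positions 34, 52, 62.
SalI cuts at 3 sites.

3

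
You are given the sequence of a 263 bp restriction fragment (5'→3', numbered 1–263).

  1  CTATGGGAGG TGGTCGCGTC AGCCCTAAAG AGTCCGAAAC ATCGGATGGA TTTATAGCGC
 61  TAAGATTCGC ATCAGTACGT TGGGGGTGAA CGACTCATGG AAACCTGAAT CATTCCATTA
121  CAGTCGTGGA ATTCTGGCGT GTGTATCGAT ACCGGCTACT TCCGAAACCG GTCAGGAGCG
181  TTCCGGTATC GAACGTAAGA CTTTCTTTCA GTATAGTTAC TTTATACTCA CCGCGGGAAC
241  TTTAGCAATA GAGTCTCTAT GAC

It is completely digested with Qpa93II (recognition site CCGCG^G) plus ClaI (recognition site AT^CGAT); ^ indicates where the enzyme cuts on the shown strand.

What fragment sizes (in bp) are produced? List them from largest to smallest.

The Qpa93II site (CCGCGG) starts at position 231.
Qpa93II cuts after base 5 of each site (before the last base), so after position 235.
The ClaI site (ATCGAT) starts at position 145.
ClaI cuts after base 2 of each site, so after position 146.
Combined cut positions: 146, 235.
Linear molecule, 2 cuts → 3 fragments:
  1–146 → 146 bp
  147–235 → 89 bp
  236–263 → 28 bp
Sorted largest to smallest: 146, 89, 28 bp.

146, 89, 28 bp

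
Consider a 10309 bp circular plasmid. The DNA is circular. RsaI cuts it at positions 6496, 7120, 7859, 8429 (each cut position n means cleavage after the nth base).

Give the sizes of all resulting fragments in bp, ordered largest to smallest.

8376, 739, 624, 570 bp

Circular molecule, 4 cuts → 4 fragments:
  7120 − 6496 = 624 bp
  7859 − 7120 = 739 bp
  8429 − 7859 = 570 bp
  wrap: 10309 − 8429 + 6496 = 8376 bp
Sorted largest to smallest: 8376, 739, 624, 570 bp.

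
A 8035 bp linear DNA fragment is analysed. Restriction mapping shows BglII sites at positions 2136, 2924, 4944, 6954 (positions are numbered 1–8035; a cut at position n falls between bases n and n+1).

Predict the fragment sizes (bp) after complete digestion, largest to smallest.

2136, 2020, 2010, 1081, 788 bp

Linear molecule, 4 cuts → 5 fragments:
  2136 − 0 = 2136 bp
  2924 − 2136 = 788 bp
  4944 − 2924 = 2020 bp
  6954 − 4944 = 2010 bp
  8035 − 6954 = 1081 bp
Sorted largest to smallest: 2136, 2020, 2010, 1081, 788 bp.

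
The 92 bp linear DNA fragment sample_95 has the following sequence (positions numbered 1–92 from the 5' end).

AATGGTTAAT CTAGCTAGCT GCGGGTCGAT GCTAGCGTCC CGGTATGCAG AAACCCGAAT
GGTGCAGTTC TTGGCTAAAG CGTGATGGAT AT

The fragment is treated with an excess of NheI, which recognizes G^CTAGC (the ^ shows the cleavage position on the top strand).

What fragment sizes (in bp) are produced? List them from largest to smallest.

NheI sites (GCTAGC) start at positions 14, 31.
NheI cuts after the first base of each site, so after positions 14, 31.
Linear molecule, 2 cuts → 3 fragments:
  1–14 → 14 bp
  15–31 → 17 bp
  32–92 → 61 bp
Sorted largest to smallest: 61, 17, 14 bp.

61, 17, 14 bp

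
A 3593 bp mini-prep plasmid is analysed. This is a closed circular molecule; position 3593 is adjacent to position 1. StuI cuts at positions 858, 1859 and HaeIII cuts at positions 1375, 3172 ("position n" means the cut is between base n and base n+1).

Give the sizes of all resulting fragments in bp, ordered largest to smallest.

Combined cut positions (sorted): 858, 1375, 1859, 3172.
Circular molecule, 4 cuts → 4 fragments:
  1375 − 858 = 517 bp
  1859 − 1375 = 484 bp
  3172 − 1859 = 1313 bp
  wrap: 3593 − 3172 + 858 = 1279 bp
Sorted largest to smallest: 1313, 1279, 517, 484 bp.

1313, 1279, 517, 484 bp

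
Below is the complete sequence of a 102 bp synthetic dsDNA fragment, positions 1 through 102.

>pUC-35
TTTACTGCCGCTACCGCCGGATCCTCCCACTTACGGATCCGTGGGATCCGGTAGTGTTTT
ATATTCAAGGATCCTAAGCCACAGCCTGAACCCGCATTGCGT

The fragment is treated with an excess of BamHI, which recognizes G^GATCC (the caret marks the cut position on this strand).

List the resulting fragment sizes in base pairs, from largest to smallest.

33, 25, 19, 16, 9 bp

BamHI sites (GGATCC) start at positions 19, 35, 44, 69.
BamHI cuts after the first base of each site, so after positions 19, 35, 44, 69.
Linear molecule, 4 cuts → 5 fragments:
  1–19 → 19 bp
  20–35 → 16 bp
  36–44 → 9 bp
  45–69 → 25 bp
  70–102 → 33 bp
Sorted largest to smallest: 33, 25, 19, 16, 9 bp.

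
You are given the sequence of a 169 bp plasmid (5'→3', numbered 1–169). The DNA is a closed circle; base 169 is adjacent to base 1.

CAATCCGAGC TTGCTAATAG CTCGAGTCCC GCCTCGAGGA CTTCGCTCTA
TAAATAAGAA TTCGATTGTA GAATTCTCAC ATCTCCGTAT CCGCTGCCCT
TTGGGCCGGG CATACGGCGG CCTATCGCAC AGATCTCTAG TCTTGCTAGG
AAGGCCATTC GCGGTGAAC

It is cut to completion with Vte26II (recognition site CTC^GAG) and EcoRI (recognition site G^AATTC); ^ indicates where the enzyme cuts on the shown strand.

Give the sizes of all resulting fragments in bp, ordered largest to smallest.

121, 23, 13, 12 bp

Vte26II sites (CTCGAG) start at positions 21, 33.
Vte26II cuts after base 3 of each site, so after positions 23, 35.
EcoRI sites (GAATTC) start at positions 58, 71.
EcoRI cuts after the first base of each site, so after positions 58, 71.
Combined cut positions: 23, 35, 58, 71.
Circular molecule, 4 cuts → 4 fragments:
  24–35 → 12 bp
  36–58 → 23 bp
  59–71 → 13 bp
  72–169 then 1–23 → 98 + 23 = 121 bp
Sorted largest to smallest: 121, 23, 13, 12 bp.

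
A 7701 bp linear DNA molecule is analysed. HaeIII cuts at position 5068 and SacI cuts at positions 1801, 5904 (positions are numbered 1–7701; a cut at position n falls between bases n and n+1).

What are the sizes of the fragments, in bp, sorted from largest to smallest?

3267, 1801, 1797, 836 bp

Combined cut positions (sorted): 1801, 5068, 5904.
Linear molecule, 3 cuts → 4 fragments:
  1801 − 0 = 1801 bp
  5068 − 1801 = 3267 bp
  5904 − 5068 = 836 bp
  7701 − 5904 = 1797 bp
Sorted largest to smallest: 3267, 1801, 1797, 836 bp.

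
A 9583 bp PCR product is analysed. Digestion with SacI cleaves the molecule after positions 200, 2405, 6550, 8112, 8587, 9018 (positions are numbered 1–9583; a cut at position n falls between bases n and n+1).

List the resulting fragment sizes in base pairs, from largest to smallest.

Linear molecule, 6 cuts → 7 fragments:
  200 − 0 = 200 bp
  2405 − 200 = 2205 bp
  6550 − 2405 = 4145 bp
  8112 − 6550 = 1562 bp
  8587 − 8112 = 475 bp
  9018 − 8587 = 431 bp
  9583 − 9018 = 565 bp
Sorted largest to smallest: 4145, 2205, 1562, 565, 475, 431, 200 bp.

4145, 2205, 1562, 565, 475, 431, 200 bp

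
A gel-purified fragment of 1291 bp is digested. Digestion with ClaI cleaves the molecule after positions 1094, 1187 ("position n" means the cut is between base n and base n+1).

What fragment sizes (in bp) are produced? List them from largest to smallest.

1094, 104, 93 bp

Linear molecule, 2 cuts → 3 fragments:
  1094 − 0 = 1094 bp
  1187 − 1094 = 93 bp
  1291 − 1187 = 104 bp
Sorted largest to smallest: 1094, 104, 93 bp.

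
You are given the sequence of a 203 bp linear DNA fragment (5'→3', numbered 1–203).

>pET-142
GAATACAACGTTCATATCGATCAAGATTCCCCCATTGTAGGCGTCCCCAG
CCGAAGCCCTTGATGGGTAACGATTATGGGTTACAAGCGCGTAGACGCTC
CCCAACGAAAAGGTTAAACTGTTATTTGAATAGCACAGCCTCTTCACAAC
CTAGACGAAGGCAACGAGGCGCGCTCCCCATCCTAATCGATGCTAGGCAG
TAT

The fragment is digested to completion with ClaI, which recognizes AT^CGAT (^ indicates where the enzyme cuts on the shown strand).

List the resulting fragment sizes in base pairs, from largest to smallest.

ClaI sites (ATCGAT) start at positions 16, 186.
ClaI cuts after base 2 of each site, so after positions 17, 187.
Linear molecule, 2 cuts → 3 fragments:
  1–17 → 17 bp
  18–187 → 170 bp
  188–203 → 16 bp
Sorted largest to smallest: 170, 17, 16 bp.

170, 17, 16 bp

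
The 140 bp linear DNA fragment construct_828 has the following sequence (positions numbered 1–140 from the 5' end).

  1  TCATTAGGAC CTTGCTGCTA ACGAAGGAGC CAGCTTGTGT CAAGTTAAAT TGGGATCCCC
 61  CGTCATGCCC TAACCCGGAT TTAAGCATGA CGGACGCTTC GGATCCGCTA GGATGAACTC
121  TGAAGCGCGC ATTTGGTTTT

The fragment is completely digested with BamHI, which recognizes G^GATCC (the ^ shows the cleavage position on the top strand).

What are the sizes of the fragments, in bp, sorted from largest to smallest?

BamHI sites (GGATCC) start at positions 53, 101.
BamHI cuts after the first base of each site, so after positions 53, 101.
Linear molecule, 2 cuts → 3 fragments:
  1–53 → 53 bp
  54–101 → 48 bp
  102–140 → 39 bp
Sorted largest to smallest: 53, 48, 39 bp.

53, 48, 39 bp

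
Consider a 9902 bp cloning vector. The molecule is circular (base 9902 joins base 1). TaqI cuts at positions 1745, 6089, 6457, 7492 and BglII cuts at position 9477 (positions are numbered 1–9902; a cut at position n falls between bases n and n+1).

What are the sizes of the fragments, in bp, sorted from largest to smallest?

Combined cut positions (sorted): 1745, 6089, 6457, 7492, 9477.
Circular molecule, 5 cuts → 5 fragments:
  6089 − 1745 = 4344 bp
  6457 − 6089 = 368 bp
  7492 − 6457 = 1035 bp
  9477 − 7492 = 1985 bp
  wrap: 9902 − 9477 + 1745 = 2170 bp
Sorted largest to smallest: 4344, 2170, 1985, 1035, 368 bp.

4344, 2170, 1985, 1035, 368 bp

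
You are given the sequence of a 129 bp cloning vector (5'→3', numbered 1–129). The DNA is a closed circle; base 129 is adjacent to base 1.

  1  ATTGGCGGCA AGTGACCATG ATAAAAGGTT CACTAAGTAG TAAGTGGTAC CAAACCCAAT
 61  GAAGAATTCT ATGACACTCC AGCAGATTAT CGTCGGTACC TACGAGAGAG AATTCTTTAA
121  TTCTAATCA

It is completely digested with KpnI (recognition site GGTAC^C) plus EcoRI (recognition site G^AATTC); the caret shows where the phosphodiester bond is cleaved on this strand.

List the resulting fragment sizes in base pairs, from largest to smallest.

KpnI sites (GGTACC) start at positions 46, 95.
KpnI cuts after base 5 of each site (before the last base), so after positions 50, 99.
EcoRI sites (GAATTC) start at positions 64, 110.
EcoRI cuts after the first base of each site, so after positions 64, 110.
Combined cut positions: 50, 64, 99, 110.
Circular molecule, 4 cuts → 4 fragments:
  51–64 → 14 bp
  65–99 → 35 bp
  100–110 → 11 bp
  111–129 then 1–50 → 19 + 50 = 69 bp
Sorted largest to smallest: 69, 35, 14, 11 bp.

69, 35, 14, 11 bp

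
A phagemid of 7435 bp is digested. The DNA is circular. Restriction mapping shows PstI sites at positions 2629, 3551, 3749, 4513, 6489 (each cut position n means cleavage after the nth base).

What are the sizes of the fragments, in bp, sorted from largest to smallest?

3575, 1976, 922, 764, 198 bp

Circular molecule, 5 cuts → 5 fragments:
  3551 − 2629 = 922 bp
  3749 − 3551 = 198 bp
  4513 − 3749 = 764 bp
  6489 − 4513 = 1976 bp
  wrap: 7435 − 6489 + 2629 = 3575 bp
Sorted largest to smallest: 3575, 1976, 922, 764, 198 bp.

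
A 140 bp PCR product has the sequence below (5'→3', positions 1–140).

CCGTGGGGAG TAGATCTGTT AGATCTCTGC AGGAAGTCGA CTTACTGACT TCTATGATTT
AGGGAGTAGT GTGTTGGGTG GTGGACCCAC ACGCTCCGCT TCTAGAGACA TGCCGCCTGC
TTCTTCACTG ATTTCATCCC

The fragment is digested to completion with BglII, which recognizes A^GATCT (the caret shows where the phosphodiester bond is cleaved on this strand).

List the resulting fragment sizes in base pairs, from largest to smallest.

BglII sites (AGATCT) start at positions 12, 21.
BglII cuts after the first base of each site, so after positions 12, 21.
Linear molecule, 2 cuts → 3 fragments:
  1–12 → 12 bp
  13–21 → 9 bp
  22–140 → 119 bp
Sorted largest to smallest: 119, 12, 9 bp.

119, 12, 9 bp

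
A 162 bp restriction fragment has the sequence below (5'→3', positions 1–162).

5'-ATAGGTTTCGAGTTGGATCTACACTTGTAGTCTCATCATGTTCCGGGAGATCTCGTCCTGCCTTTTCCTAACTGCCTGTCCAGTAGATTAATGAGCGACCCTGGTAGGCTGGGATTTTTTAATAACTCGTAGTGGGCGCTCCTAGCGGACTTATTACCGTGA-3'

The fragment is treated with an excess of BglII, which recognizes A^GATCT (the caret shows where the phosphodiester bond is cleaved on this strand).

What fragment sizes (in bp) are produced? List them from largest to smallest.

The BglII site (AGATCT) starts at position 48.
BglII cuts after the first base of each site, so after position 48.
Linear molecule, 1 cut → 2 fragments:
  1–48 → 48 bp
  49–162 → 114 bp
Sorted largest to smallest: 114, 48 bp.

114, 48 bp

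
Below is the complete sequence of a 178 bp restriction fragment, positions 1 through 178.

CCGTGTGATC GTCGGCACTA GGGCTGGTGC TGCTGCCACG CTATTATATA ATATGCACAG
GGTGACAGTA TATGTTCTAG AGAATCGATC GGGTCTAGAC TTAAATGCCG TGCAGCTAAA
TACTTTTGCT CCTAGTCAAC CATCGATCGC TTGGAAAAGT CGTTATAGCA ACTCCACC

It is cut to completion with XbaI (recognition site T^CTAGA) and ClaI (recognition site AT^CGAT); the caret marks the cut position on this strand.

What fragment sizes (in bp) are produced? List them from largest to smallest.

76, 49, 35, 9, 9 bp

XbaI sites (TCTAGA) start at positions 76, 94.
XbaI cuts after the first base of each site, so after positions 76, 94.
ClaI sites (ATCGAT) start at positions 84, 142.
ClaI cuts after base 2 of each site, so after positions 85, 143.
Combined cut positions: 76, 85, 94, 143.
Linear molecule, 4 cuts → 5 fragments:
  1–76 → 76 bp
  77–85 → 9 bp
  86–94 → 9 bp
  95–143 → 49 bp
  144–178 → 35 bp
Sorted largest to smallest: 76, 49, 35, 9, 9 bp.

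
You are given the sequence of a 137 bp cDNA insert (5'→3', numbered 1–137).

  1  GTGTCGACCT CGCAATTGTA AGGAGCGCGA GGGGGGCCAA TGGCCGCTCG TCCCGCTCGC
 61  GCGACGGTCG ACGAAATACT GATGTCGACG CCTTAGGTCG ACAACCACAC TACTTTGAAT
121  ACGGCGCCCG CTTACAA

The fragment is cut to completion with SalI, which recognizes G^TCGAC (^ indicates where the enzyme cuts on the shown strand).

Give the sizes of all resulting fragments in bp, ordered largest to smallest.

SalI sites (GTCGAC) start at positions 3, 67, 84, 97.
SalI cuts after the first base of each site, so after positions 3, 67, 84, 97.
Linear molecule, 4 cuts → 5 fragments:
  1–3 → 3 bp
  4–67 → 64 bp
  68–84 → 17 bp
  85–97 → 13 bp
  98–137 → 40 bp
Sorted largest to smallest: 64, 40, 17, 13, 3 bp.

64, 40, 17, 13, 3 bp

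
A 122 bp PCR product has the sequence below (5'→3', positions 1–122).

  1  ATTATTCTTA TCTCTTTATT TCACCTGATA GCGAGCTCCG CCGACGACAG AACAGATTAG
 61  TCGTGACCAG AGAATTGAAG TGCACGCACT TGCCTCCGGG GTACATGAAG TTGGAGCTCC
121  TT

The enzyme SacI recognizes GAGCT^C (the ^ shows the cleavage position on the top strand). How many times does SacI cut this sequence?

2

GAGCTC occurs starting at positions 33, 114.
SacI cuts at 2 sites.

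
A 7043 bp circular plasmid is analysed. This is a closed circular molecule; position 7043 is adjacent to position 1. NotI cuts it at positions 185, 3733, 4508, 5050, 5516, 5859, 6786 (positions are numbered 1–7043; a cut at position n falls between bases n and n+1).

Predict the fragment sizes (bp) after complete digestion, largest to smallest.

Circular molecule, 7 cuts → 7 fragments:
  3733 − 185 = 3548 bp
  4508 − 3733 = 775 bp
  5050 − 4508 = 542 bp
  5516 − 5050 = 466 bp
  5859 − 5516 = 343 bp
  6786 − 5859 = 927 bp
  wrap: 7043 − 6786 + 185 = 442 bp
Sorted largest to smallest: 3548, 927, 775, 542, 466, 442, 343 bp.

3548, 927, 775, 542, 466, 442, 343 bp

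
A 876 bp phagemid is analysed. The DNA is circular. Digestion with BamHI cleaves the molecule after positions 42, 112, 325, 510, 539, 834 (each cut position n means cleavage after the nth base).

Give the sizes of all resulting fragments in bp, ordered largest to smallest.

295, 213, 185, 84, 70, 29 bp

Circular molecule, 6 cuts → 6 fragments:
  112 − 42 = 70 bp
  325 − 112 = 213 bp
  510 − 325 = 185 bp
  539 − 510 = 29 bp
  834 − 539 = 295 bp
  wrap: 876 − 834 + 42 = 84 bp
Sorted largest to smallest: 295, 213, 185, 84, 70, 29 bp.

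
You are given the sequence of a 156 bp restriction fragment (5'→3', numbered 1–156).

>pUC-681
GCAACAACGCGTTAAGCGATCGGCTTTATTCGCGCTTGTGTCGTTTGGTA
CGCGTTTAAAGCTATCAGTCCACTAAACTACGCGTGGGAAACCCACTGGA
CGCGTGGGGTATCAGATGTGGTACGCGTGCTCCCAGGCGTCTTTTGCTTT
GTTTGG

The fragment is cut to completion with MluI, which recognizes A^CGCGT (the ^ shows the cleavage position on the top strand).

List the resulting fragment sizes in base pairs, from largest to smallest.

MluI sites (ACGCGT) start at positions 7, 50, 80, 100, 123.
MluI cuts after the first base of each site, so after positions 7, 50, 80, 100, 123.
Linear molecule, 5 cuts → 6 fragments:
  1–7 → 7 bp
  8–50 → 43 bp
  51–80 → 30 bp
  81–100 → 20 bp
  101–123 → 23 bp
  124–156 → 33 bp
Sorted largest to smallest: 43, 33, 30, 23, 20, 7 bp.

43, 33, 30, 23, 20, 7 bp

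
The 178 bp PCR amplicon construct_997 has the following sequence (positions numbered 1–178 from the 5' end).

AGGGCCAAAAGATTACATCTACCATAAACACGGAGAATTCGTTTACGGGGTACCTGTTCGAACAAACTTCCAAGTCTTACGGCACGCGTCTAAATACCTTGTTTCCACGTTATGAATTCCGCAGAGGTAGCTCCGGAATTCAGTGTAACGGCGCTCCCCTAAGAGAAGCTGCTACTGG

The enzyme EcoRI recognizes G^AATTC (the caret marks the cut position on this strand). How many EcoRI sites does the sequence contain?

GAATTC occurs starting at positions 35, 114, 136.
EcoRI cuts at 3 sites.

3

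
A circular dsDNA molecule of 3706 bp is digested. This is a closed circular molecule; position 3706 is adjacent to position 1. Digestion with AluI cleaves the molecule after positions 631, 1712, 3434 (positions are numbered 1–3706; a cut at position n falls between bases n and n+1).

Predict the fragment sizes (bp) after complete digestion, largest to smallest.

1722, 1081, 903 bp

Circular molecule, 3 cuts → 3 fragments:
  1712 − 631 = 1081 bp
  3434 − 1712 = 1722 bp
  wrap: 3706 − 3434 + 631 = 903 bp
Sorted largest to smallest: 1722, 1081, 903 bp.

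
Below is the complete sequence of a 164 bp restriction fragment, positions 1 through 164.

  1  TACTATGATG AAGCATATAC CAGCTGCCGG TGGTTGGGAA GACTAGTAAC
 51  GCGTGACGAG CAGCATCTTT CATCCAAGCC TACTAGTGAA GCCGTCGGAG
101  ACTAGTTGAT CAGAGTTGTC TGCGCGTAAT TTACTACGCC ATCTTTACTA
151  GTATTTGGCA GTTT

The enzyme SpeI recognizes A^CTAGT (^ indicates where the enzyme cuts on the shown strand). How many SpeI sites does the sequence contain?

4

ACTAGT occurs starting at positions 42, 82, 101, 147.
SpeI cuts at 4 sites.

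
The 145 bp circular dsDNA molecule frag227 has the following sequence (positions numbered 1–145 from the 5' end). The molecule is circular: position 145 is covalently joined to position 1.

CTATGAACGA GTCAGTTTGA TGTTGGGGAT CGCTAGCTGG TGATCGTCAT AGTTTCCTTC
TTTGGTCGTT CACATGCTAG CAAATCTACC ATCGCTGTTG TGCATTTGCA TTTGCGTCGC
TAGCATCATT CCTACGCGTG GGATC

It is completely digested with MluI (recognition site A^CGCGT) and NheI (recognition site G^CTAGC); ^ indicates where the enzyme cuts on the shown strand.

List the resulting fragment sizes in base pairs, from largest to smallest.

The MluI site (ACGCGT) starts at position 134.
MluI cuts after the first base of each site, so after position 134.
NheI sites (GCTAGC) start at positions 32, 76, 119.
NheI cuts after the first base of each site, so after positions 32, 76, 119.
Combined cut positions: 32, 76, 119, 134.
Circular molecule, 4 cuts → 4 fragments:
  33–76 → 44 bp
  77–119 → 43 bp
  120–134 → 15 bp
  135–145 then 1–32 → 11 + 32 = 43 bp
Sorted largest to smallest: 44, 43, 43, 15 bp.

44, 43, 43, 15 bp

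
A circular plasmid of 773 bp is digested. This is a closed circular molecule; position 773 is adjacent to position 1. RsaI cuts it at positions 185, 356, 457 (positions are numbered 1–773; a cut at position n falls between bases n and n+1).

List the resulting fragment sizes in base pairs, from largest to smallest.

Circular molecule, 3 cuts → 3 fragments:
  356 − 185 = 171 bp
  457 − 356 = 101 bp
  wrap: 773 − 457 + 185 = 501 bp
Sorted largest to smallest: 501, 171, 101 bp.

501, 171, 101 bp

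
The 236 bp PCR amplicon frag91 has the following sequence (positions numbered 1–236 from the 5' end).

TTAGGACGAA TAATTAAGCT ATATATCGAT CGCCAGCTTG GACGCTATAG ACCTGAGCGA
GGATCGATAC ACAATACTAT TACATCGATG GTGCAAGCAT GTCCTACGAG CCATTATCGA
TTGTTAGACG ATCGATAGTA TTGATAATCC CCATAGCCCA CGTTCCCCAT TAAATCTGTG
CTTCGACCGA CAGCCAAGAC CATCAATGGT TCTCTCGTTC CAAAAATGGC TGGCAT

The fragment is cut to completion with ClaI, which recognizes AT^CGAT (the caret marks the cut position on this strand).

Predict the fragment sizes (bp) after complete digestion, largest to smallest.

104, 38, 32, 26, 21, 15 bp

ClaI sites (ATCGAT) start at positions 25, 63, 84, 116, 131.
ClaI cuts after base 2 of each site, so after positions 26, 64, 85, 117, 132.
Linear molecule, 5 cuts → 6 fragments:
  1–26 → 26 bp
  27–64 → 38 bp
  65–85 → 21 bp
  86–117 → 32 bp
  118–132 → 15 bp
  133–236 → 104 bp
Sorted largest to smallest: 104, 38, 32, 26, 21, 15 bp.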